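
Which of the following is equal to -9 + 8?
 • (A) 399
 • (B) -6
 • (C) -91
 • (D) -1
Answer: D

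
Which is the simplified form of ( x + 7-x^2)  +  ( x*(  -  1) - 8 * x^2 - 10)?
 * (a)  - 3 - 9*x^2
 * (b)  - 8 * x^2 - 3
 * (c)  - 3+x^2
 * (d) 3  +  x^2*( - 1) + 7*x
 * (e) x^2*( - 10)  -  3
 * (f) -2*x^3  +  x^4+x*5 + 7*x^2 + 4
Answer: a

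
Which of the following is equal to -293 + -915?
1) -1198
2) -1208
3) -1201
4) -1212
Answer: 2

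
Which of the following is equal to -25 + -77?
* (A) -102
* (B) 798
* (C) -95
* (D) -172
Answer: A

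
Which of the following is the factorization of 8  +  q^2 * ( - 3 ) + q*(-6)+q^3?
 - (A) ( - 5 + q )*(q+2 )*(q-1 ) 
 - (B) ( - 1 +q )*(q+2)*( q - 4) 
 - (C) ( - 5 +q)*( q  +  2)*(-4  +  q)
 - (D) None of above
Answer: B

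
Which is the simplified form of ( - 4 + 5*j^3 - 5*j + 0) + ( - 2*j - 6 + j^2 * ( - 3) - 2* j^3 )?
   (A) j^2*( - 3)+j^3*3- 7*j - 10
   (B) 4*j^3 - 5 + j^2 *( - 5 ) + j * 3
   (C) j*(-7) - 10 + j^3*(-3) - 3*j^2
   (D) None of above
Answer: A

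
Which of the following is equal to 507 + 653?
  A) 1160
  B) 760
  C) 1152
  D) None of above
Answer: A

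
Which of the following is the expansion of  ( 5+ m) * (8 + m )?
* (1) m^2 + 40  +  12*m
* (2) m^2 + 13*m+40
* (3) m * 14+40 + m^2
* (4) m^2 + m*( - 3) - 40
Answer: 2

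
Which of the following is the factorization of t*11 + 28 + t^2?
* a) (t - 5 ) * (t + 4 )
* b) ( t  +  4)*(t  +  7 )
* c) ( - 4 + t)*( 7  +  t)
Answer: b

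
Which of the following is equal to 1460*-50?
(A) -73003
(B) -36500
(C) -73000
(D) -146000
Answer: C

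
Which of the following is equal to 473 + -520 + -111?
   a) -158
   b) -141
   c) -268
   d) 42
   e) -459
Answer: a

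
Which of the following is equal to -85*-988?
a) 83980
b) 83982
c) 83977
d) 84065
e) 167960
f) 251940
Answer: a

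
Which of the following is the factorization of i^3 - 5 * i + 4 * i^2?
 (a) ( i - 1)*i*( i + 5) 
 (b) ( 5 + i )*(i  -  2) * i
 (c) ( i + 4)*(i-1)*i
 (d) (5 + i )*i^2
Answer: a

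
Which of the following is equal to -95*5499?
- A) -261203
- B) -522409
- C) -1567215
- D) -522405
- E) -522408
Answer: D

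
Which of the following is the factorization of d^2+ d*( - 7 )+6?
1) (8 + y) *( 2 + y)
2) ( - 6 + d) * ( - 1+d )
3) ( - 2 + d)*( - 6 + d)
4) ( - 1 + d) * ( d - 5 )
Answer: 2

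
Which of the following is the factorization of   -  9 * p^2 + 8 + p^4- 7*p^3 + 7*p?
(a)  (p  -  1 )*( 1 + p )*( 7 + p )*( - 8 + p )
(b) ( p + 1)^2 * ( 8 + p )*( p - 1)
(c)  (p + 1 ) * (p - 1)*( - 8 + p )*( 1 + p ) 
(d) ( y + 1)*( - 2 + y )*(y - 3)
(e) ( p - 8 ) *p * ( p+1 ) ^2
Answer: c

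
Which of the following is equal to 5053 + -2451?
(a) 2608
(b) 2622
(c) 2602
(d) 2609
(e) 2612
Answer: c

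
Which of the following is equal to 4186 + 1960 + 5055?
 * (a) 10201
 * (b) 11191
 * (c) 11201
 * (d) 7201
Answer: c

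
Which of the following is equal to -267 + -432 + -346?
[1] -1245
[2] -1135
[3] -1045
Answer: 3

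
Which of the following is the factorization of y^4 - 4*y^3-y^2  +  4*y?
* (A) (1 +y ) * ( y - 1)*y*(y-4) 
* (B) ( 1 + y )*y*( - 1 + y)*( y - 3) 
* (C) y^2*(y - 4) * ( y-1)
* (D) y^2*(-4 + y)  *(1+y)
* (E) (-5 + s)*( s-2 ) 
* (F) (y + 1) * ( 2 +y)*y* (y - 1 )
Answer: A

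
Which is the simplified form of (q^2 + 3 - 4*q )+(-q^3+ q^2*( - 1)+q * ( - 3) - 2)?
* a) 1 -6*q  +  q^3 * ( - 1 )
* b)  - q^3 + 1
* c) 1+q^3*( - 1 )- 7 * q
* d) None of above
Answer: c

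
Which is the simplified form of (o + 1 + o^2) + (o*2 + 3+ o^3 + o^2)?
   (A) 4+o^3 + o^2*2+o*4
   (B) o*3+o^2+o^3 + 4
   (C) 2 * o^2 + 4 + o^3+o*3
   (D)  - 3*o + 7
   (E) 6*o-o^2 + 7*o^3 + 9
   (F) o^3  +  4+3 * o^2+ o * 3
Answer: C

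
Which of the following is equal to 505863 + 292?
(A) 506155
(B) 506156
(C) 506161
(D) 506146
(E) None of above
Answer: A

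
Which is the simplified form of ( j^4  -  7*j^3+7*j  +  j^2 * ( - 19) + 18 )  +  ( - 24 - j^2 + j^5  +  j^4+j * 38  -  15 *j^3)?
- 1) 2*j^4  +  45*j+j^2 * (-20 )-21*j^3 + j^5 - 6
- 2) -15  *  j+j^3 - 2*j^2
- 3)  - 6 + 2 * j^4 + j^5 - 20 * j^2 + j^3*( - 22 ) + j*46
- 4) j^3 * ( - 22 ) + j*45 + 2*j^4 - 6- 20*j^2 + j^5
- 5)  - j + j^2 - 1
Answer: 4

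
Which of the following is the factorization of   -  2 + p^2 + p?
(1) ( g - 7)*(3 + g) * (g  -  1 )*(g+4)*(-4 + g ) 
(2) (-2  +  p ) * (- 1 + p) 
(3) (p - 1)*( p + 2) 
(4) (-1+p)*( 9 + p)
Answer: 3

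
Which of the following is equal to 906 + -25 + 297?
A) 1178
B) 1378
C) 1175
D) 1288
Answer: A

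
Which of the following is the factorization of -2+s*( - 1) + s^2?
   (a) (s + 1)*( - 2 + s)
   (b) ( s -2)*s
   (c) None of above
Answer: a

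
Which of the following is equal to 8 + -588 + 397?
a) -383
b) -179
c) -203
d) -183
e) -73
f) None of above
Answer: d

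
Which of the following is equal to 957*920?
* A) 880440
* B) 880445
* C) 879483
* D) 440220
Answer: A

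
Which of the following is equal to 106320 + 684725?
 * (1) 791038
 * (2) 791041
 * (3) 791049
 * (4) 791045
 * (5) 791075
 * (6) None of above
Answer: 4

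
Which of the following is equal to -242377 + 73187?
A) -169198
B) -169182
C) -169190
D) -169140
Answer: C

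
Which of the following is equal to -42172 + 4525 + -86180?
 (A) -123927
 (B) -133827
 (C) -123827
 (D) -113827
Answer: C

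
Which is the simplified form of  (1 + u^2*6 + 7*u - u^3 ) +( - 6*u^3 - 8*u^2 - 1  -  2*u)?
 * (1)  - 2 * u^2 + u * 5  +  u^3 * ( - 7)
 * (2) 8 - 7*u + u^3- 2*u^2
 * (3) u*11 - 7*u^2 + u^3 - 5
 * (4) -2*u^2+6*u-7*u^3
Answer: 1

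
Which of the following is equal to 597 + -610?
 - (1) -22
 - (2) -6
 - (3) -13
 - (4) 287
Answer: 3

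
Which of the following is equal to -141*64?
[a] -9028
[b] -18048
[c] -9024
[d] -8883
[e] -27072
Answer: c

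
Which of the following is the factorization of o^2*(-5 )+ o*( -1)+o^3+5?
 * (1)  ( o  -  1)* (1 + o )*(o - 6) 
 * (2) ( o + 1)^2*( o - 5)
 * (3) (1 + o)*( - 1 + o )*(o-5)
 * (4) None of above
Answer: 3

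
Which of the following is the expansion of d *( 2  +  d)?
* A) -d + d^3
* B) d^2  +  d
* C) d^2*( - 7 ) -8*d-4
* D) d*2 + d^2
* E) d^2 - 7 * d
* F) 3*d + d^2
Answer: D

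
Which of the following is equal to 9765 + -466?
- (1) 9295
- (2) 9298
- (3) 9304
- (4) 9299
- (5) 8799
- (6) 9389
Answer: 4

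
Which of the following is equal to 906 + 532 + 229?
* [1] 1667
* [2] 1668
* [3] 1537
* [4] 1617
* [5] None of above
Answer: 1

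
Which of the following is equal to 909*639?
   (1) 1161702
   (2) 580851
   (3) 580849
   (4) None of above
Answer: 2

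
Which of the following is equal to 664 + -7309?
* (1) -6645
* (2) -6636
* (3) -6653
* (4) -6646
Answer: 1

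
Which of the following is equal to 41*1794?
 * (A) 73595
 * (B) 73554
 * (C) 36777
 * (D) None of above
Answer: B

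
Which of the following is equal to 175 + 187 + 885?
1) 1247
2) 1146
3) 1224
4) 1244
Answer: 1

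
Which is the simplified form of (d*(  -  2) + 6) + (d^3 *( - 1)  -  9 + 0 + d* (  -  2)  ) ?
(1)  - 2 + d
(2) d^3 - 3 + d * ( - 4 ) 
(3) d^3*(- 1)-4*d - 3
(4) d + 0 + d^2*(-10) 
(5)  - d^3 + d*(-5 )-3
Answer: 3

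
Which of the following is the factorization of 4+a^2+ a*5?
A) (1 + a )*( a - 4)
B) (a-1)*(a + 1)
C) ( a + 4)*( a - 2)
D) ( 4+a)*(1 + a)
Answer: D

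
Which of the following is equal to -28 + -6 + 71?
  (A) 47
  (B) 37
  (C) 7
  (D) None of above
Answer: B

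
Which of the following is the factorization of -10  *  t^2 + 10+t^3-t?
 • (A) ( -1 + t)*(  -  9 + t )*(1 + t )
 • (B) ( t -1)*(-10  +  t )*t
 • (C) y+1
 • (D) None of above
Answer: D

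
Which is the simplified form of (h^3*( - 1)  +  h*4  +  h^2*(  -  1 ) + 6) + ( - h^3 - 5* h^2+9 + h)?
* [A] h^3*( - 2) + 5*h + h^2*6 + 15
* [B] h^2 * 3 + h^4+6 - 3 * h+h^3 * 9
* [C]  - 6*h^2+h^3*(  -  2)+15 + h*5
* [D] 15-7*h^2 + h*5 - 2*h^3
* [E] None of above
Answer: C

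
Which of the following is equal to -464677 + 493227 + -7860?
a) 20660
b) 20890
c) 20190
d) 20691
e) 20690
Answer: e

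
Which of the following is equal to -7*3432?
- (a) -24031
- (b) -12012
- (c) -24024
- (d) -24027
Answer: c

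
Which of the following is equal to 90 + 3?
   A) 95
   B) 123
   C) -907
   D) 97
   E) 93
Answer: E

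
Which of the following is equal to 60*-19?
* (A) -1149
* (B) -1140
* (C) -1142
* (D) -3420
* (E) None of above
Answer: B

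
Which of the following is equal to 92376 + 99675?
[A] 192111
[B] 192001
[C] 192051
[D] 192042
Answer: C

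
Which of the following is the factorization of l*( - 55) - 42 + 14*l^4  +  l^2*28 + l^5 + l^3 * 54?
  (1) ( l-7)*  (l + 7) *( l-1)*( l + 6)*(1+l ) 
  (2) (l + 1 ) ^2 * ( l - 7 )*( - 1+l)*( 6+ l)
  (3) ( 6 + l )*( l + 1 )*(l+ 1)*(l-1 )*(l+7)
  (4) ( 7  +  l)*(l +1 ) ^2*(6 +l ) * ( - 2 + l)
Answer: 3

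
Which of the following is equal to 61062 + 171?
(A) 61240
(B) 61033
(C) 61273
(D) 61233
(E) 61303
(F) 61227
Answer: D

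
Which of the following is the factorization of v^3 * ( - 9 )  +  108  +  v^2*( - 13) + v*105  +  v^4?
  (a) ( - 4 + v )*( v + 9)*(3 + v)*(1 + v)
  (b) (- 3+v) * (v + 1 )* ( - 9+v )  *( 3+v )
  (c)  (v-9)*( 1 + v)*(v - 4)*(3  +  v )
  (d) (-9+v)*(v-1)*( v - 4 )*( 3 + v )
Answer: c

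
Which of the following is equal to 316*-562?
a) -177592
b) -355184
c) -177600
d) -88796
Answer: a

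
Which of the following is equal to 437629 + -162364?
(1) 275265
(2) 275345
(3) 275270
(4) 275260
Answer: 1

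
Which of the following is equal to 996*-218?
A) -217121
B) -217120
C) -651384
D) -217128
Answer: D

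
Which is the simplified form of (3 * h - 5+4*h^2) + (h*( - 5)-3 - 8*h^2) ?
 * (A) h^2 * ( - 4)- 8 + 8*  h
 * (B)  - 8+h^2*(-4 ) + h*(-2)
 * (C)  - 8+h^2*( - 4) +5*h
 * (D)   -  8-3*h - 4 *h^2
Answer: B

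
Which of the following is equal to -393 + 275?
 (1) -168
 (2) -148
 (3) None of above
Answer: 3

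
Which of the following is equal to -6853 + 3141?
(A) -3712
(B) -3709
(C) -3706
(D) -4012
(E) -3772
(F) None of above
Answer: A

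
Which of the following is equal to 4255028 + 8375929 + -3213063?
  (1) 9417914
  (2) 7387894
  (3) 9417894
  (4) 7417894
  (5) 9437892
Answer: 3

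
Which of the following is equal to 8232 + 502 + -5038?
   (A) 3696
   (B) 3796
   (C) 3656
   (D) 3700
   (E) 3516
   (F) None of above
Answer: A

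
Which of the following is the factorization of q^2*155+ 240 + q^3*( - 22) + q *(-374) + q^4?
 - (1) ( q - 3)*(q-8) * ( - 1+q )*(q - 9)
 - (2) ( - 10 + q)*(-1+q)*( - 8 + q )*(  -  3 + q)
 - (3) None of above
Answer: 2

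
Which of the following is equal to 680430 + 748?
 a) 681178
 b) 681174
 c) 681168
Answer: a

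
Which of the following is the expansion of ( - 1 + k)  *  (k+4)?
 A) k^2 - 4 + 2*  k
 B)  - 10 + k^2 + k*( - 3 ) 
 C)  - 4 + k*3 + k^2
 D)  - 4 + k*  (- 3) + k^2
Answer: C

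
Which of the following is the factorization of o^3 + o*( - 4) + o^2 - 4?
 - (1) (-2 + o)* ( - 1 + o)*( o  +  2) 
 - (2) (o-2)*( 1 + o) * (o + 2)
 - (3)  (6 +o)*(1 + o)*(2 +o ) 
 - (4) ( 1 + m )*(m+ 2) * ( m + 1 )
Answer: 2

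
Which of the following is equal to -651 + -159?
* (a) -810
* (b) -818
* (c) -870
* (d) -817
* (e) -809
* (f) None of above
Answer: a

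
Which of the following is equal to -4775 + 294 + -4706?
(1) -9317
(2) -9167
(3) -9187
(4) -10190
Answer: 3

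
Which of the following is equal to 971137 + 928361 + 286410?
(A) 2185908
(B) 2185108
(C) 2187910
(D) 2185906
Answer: A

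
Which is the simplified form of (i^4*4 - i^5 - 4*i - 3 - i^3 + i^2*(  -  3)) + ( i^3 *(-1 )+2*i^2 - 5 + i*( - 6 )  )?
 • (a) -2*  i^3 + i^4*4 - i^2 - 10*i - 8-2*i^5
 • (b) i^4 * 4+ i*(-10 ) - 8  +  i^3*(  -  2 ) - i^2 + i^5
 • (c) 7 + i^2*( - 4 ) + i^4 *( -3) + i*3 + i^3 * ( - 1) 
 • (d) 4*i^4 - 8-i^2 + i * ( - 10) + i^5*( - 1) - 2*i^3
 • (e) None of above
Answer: d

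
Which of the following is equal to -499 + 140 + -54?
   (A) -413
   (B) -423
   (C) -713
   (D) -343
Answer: A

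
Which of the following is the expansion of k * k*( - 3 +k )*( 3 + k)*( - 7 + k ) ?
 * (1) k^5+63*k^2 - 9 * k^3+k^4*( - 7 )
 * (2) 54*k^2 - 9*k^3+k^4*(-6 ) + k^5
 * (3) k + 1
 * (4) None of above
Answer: 1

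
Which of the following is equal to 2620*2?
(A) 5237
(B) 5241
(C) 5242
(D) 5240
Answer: D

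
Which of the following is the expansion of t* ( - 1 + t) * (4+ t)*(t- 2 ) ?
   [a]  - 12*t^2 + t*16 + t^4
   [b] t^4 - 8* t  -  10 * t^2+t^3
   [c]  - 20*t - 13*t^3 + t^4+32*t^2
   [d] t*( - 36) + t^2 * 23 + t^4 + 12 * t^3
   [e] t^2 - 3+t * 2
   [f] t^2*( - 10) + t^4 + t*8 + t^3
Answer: f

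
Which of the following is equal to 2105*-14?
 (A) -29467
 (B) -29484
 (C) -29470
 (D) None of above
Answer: C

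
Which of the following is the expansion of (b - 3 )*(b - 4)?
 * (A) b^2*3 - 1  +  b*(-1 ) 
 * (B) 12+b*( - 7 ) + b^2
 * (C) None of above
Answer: B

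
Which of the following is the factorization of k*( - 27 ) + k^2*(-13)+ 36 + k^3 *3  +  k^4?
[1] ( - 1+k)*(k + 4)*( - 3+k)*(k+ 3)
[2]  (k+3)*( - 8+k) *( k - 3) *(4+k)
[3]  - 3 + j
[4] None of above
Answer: 1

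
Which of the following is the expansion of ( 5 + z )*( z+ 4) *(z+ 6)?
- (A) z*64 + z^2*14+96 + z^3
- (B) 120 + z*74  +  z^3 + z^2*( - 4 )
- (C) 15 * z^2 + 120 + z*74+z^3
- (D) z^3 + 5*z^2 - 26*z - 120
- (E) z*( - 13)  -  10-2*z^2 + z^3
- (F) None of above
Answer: C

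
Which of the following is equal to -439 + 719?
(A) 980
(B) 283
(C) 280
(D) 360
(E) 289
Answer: C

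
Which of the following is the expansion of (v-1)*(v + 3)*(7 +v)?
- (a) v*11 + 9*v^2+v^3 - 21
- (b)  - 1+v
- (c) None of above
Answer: a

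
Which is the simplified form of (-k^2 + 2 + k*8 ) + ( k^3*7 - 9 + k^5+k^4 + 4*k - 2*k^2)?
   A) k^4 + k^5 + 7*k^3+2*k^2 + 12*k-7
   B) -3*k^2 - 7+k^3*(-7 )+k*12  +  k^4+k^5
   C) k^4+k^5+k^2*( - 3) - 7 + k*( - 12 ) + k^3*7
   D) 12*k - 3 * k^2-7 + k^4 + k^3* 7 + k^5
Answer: D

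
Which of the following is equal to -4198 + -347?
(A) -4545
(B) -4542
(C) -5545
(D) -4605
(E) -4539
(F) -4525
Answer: A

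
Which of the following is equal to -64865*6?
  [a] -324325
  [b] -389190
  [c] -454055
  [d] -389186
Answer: b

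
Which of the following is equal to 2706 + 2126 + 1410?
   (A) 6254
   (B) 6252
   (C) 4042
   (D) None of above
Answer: D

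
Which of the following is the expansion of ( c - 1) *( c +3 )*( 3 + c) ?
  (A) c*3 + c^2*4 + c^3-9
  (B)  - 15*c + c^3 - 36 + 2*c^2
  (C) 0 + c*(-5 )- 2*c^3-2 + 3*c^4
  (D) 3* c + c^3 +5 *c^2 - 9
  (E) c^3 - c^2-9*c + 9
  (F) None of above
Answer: D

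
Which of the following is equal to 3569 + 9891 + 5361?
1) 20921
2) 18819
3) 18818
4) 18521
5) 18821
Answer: 5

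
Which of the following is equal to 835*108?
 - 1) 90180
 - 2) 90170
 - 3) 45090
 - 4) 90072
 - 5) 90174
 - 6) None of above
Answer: 1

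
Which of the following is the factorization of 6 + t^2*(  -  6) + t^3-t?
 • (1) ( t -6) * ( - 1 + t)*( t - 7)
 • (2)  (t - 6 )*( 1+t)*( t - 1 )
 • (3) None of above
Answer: 2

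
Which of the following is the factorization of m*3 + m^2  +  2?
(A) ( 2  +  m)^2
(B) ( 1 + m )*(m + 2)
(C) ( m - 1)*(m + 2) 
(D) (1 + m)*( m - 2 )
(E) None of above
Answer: B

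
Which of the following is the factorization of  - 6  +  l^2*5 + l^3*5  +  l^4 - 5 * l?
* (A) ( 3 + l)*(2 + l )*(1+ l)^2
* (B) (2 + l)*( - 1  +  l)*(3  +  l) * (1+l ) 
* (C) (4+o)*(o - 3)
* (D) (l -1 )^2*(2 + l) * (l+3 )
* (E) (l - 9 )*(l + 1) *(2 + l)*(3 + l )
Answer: B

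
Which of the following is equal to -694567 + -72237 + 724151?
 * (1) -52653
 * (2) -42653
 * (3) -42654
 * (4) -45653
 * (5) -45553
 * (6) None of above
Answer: 2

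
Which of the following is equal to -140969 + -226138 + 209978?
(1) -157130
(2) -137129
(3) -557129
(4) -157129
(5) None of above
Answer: 4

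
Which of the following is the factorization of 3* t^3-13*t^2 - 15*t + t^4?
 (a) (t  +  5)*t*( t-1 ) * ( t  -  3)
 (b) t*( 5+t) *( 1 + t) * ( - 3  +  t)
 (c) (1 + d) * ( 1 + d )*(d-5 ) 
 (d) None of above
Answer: b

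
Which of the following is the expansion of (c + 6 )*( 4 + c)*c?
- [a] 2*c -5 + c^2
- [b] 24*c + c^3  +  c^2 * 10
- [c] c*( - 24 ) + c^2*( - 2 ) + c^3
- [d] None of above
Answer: b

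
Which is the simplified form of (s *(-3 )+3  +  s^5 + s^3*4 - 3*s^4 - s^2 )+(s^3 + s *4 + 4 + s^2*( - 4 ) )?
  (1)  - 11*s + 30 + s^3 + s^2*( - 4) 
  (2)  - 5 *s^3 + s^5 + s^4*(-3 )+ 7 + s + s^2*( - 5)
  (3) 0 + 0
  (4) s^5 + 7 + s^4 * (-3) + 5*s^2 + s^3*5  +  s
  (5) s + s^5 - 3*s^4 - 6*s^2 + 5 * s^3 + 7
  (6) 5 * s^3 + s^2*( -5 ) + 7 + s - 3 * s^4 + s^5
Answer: 6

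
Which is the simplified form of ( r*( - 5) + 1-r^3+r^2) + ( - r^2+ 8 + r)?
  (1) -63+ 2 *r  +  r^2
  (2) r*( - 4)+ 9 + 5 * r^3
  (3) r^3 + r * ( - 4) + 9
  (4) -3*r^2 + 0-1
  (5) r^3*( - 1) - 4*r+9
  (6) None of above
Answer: 5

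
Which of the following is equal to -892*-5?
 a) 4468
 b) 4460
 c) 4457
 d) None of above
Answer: b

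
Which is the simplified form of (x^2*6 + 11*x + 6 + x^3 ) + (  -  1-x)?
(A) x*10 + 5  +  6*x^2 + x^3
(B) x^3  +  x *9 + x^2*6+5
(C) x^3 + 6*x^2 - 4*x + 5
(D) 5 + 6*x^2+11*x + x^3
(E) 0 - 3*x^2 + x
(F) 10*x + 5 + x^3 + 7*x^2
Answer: A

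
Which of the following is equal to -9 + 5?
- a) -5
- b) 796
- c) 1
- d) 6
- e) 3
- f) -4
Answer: f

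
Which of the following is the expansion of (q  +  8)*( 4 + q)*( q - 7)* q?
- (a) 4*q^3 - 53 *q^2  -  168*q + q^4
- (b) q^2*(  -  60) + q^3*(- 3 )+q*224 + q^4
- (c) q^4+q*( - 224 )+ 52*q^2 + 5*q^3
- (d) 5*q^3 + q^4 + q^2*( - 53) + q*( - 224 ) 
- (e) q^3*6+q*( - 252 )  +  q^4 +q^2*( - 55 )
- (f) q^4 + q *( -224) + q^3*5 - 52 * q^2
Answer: f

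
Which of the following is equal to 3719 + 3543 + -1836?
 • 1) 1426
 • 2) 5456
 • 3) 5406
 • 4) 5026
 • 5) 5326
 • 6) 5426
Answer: 6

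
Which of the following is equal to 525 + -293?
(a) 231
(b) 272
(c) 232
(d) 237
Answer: c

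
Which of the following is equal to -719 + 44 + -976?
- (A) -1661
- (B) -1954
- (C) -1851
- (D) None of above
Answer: D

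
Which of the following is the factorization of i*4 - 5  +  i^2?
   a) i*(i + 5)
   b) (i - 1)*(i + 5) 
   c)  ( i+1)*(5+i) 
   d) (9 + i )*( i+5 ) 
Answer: b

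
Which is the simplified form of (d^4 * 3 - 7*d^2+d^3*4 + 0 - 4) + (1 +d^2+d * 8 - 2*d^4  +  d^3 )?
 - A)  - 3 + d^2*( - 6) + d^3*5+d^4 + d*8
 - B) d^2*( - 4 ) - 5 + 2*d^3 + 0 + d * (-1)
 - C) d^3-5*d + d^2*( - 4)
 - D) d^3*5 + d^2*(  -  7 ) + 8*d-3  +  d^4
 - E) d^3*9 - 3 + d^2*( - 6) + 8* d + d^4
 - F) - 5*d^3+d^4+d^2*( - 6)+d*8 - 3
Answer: A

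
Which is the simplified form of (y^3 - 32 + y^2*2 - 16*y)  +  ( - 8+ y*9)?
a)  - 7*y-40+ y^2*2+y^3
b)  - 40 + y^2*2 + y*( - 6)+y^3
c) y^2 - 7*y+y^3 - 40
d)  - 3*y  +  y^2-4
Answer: a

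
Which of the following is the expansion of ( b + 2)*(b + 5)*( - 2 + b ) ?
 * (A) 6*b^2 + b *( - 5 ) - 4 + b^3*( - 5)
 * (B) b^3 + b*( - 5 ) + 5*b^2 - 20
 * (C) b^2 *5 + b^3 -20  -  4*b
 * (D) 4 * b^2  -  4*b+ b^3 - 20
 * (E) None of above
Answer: C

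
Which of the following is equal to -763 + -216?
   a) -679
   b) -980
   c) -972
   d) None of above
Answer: d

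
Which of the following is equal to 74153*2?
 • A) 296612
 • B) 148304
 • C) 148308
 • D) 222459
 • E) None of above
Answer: E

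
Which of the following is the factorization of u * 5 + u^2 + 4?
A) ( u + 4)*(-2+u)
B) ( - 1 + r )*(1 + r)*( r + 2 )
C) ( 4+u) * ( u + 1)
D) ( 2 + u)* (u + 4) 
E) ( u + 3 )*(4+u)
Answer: C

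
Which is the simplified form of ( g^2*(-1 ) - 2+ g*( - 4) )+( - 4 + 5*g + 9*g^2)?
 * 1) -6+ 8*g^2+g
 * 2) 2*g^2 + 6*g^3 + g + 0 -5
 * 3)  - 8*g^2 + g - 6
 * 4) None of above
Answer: 1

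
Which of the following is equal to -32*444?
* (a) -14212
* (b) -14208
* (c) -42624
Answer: b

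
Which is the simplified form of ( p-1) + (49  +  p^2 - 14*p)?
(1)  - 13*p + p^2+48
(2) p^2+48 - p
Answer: 1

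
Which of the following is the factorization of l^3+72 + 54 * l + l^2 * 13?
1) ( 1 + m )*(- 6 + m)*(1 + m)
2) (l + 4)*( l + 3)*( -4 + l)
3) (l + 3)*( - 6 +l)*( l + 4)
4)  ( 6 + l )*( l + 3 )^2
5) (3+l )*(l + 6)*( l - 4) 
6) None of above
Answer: 6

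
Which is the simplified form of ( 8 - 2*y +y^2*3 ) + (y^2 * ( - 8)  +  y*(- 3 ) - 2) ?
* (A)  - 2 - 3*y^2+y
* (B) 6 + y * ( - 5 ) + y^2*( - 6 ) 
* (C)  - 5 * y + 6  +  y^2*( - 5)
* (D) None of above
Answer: C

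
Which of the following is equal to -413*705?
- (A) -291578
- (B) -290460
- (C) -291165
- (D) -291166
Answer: C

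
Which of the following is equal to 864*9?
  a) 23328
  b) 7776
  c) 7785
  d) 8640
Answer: b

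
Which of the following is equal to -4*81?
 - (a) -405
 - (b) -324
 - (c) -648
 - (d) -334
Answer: b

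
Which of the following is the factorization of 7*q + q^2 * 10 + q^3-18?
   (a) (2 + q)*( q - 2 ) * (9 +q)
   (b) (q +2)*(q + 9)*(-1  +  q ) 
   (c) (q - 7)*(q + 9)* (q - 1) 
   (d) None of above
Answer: b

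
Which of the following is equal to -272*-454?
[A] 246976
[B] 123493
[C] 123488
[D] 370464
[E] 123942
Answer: C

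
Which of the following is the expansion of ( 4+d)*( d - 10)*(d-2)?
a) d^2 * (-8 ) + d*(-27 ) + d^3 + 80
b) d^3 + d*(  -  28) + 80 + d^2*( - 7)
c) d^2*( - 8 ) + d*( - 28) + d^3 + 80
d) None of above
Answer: c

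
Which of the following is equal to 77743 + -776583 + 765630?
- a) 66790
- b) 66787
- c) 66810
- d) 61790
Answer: a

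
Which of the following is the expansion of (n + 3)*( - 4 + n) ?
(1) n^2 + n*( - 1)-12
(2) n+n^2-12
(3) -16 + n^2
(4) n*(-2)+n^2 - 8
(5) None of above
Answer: 1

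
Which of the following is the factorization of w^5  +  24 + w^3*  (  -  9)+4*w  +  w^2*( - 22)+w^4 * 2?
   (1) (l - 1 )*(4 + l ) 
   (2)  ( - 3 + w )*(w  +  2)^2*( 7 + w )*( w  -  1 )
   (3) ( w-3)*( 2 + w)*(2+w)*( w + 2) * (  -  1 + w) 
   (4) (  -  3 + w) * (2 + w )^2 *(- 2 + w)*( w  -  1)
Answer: 3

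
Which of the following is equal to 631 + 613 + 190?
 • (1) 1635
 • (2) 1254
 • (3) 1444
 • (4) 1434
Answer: 4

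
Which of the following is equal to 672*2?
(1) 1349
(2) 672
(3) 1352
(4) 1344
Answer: 4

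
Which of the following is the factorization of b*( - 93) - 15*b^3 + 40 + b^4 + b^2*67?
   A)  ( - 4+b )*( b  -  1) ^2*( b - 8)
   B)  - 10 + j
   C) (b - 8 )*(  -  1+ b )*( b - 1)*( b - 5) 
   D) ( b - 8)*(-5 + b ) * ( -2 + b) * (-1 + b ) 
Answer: C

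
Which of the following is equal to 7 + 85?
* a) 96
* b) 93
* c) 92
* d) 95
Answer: c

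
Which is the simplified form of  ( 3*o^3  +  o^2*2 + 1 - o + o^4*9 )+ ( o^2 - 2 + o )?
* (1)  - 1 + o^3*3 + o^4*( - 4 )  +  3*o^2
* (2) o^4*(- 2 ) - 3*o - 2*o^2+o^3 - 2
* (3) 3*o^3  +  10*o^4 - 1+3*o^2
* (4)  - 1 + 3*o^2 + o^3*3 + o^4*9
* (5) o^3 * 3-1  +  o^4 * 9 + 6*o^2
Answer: 4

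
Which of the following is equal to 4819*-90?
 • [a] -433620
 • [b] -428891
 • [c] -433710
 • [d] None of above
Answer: c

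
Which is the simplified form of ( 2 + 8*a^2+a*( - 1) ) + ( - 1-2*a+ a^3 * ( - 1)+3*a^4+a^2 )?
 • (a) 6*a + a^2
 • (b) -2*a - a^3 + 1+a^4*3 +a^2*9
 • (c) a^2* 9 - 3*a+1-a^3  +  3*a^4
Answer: c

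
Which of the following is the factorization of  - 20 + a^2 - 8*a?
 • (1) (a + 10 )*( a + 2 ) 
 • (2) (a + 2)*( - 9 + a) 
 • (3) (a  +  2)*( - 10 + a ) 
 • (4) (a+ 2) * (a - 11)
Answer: 3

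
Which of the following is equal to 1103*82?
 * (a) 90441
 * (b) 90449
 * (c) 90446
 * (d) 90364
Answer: c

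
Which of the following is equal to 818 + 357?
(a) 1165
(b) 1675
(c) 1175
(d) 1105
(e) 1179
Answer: c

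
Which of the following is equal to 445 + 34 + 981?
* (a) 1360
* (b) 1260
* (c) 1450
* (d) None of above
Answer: d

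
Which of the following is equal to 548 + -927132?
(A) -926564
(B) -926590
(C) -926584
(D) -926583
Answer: C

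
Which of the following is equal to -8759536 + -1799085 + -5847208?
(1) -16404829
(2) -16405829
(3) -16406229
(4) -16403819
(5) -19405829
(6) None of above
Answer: 2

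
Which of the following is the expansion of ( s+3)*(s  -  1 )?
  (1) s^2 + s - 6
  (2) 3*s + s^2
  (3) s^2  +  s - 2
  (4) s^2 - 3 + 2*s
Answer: 4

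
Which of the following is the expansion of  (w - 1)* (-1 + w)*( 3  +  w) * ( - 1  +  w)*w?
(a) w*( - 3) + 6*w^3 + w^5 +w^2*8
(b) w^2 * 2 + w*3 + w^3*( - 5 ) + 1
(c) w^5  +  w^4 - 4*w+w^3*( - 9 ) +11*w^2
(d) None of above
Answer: d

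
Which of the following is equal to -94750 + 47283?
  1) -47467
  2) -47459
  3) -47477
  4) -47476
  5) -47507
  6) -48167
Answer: 1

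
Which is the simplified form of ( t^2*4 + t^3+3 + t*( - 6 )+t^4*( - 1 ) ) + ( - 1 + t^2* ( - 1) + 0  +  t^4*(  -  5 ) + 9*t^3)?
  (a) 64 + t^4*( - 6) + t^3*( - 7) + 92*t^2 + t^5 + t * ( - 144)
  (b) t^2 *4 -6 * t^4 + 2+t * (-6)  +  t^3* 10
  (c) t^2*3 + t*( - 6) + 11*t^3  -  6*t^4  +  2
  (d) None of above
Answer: d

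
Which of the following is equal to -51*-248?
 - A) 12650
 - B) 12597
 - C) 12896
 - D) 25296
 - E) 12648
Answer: E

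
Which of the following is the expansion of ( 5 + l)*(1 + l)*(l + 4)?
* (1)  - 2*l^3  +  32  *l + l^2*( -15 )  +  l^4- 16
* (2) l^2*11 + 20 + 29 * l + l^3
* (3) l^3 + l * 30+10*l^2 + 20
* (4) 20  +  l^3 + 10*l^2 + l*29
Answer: 4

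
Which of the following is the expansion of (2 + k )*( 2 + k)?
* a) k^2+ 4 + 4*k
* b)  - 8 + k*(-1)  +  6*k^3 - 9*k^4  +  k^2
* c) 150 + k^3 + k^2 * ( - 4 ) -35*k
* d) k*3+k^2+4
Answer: a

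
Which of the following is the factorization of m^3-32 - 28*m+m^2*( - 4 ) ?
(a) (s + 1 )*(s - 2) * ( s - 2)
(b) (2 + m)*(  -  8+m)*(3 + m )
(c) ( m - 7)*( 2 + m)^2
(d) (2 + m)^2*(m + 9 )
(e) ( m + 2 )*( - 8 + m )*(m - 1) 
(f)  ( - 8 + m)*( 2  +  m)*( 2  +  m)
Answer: f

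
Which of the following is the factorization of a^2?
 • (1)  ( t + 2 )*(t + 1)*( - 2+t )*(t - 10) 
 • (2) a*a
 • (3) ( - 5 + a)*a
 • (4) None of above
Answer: 2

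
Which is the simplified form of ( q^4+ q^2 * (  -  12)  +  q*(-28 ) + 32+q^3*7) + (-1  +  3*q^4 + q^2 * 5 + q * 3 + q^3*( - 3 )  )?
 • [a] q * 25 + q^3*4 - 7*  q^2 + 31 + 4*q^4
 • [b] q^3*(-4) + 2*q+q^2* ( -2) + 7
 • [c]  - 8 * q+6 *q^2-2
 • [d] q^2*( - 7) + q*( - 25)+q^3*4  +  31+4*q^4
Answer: d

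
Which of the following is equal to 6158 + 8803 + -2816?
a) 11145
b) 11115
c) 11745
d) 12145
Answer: d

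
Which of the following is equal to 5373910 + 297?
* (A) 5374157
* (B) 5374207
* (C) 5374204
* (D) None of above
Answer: B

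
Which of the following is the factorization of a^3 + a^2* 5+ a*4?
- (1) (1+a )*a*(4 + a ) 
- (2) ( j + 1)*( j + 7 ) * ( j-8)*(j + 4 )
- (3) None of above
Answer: 1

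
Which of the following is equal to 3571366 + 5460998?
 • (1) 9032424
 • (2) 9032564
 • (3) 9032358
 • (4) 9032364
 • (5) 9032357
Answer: 4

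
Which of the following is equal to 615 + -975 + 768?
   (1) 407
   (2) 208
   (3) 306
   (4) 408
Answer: 4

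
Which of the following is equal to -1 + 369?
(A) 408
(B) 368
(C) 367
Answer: B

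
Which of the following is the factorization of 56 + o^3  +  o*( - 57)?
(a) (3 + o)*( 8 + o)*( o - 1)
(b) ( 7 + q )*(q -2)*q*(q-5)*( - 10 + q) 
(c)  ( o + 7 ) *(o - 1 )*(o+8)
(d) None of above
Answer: d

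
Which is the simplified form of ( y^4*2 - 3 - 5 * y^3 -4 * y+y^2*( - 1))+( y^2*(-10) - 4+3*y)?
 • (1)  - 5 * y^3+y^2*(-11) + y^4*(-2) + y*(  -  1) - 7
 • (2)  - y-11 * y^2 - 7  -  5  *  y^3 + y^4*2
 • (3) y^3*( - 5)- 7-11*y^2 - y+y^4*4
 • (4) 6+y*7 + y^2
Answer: 2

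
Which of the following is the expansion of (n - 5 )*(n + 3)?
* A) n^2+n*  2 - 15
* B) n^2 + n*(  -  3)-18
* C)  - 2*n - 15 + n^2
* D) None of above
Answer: C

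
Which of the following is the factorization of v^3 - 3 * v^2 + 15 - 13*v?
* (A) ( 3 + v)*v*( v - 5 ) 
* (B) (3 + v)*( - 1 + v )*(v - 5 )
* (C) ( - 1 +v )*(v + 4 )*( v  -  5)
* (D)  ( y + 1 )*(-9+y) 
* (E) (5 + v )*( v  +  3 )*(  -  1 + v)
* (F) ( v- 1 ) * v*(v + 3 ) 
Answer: B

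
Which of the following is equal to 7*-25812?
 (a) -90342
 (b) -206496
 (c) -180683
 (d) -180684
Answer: d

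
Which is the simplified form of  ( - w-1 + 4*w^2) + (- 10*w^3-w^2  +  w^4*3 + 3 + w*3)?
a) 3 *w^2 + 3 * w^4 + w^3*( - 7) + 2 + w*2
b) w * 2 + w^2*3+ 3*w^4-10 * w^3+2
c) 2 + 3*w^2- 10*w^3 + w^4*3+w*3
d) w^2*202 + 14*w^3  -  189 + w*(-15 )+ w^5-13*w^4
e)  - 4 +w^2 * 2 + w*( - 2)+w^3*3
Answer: b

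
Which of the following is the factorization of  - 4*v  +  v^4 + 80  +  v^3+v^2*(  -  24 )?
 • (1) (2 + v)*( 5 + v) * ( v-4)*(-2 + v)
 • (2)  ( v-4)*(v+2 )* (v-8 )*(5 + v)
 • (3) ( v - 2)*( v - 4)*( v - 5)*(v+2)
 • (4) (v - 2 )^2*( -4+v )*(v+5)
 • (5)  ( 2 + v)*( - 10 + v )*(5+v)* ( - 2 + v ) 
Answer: 1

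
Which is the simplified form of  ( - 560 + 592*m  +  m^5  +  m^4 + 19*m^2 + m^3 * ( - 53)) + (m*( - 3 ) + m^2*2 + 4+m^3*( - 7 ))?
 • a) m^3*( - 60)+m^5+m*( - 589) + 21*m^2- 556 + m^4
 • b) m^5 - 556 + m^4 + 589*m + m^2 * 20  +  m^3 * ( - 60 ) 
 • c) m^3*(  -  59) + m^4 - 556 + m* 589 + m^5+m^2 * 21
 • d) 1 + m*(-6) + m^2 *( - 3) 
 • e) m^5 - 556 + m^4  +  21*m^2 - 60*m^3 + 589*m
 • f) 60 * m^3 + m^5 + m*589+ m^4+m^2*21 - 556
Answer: e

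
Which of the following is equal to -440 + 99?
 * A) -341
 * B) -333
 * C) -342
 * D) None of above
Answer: A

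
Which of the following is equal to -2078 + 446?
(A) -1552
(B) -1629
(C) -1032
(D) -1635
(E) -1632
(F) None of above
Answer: E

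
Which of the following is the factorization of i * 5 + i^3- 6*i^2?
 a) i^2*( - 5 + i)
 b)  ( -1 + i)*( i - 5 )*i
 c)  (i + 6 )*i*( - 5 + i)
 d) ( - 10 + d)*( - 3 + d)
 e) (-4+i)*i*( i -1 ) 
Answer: b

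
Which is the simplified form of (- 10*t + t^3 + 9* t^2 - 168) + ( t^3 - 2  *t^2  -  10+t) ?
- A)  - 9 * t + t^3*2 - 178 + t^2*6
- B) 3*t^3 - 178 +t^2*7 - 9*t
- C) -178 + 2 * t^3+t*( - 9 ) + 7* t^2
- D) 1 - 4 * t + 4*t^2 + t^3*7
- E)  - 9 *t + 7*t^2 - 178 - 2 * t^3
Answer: C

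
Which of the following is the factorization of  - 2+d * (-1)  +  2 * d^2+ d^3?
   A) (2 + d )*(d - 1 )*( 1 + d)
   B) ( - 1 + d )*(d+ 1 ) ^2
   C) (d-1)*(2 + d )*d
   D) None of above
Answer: A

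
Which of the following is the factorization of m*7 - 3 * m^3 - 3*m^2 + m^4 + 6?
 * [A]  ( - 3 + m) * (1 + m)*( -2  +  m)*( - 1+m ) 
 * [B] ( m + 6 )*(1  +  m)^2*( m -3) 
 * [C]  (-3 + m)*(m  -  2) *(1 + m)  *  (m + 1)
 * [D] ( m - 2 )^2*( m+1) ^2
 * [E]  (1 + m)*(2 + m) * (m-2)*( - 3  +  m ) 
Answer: C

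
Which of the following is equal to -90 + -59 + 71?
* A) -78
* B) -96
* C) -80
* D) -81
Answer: A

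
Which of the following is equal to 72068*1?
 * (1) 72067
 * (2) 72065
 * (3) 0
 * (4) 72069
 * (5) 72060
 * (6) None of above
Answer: 6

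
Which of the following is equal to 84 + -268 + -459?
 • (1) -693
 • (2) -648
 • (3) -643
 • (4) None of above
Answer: 3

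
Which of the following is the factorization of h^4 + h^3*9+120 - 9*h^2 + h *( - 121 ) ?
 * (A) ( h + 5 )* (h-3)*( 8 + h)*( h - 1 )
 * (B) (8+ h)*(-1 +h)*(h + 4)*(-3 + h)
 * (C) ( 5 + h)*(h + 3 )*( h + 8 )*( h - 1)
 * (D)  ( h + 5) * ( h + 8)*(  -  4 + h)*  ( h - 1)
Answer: A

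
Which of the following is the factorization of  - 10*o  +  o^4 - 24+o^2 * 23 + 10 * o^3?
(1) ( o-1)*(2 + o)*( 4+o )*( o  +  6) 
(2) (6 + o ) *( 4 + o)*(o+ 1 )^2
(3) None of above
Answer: 3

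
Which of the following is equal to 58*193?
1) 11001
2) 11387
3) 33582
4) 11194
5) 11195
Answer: 4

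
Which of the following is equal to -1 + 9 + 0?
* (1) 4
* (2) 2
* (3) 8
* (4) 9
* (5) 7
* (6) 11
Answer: 3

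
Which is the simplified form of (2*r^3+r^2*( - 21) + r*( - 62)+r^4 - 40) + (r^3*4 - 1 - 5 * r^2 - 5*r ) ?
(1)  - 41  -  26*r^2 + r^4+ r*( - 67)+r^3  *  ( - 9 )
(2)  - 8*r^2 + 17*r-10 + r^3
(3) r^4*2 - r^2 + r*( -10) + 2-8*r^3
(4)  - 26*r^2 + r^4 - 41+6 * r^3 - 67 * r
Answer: 4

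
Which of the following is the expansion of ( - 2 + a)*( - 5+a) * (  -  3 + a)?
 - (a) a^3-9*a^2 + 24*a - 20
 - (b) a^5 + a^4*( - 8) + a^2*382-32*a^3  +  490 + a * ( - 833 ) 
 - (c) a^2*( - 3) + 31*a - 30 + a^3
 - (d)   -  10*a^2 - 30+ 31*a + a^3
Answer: d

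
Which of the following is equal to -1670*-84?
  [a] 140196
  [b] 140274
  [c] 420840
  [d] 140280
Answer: d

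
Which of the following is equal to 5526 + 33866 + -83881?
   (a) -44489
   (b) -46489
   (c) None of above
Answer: a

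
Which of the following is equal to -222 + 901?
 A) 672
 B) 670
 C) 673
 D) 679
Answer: D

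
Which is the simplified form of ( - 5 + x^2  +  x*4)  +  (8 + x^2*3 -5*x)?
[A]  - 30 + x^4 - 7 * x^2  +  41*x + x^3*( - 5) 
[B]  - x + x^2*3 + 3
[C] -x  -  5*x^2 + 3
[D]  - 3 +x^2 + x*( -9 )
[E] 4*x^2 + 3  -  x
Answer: E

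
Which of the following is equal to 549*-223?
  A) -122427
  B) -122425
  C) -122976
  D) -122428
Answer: A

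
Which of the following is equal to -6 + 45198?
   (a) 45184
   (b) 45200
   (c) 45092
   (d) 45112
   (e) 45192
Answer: e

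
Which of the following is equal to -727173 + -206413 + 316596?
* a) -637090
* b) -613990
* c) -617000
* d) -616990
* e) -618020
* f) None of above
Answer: d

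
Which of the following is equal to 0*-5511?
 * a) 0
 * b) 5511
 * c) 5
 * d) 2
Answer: a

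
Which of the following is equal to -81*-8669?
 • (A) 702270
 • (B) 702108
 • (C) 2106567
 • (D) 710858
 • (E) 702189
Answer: E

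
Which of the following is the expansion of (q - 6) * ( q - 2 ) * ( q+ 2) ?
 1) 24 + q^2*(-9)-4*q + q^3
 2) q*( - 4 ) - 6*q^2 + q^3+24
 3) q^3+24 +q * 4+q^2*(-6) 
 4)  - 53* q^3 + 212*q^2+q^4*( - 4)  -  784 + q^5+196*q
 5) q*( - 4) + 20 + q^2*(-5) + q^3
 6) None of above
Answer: 2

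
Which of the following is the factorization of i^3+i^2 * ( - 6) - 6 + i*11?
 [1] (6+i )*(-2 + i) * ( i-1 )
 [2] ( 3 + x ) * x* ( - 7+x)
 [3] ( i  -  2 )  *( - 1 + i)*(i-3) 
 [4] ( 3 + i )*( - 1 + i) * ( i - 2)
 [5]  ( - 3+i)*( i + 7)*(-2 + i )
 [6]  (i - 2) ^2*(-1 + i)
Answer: 3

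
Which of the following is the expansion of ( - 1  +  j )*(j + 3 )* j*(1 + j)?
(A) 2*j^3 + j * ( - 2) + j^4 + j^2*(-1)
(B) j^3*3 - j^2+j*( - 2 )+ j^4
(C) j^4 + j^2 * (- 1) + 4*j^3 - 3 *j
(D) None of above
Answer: D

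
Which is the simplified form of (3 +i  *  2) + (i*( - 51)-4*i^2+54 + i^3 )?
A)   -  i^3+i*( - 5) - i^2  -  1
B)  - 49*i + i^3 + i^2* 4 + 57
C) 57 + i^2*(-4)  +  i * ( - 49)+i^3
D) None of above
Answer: C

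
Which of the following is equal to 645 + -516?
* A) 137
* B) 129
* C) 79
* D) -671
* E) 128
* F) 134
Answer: B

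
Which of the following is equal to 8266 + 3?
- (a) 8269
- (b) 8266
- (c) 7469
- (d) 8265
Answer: a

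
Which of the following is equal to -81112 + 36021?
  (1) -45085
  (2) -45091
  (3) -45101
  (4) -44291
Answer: 2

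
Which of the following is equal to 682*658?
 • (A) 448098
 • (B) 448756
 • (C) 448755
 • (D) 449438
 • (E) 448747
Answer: B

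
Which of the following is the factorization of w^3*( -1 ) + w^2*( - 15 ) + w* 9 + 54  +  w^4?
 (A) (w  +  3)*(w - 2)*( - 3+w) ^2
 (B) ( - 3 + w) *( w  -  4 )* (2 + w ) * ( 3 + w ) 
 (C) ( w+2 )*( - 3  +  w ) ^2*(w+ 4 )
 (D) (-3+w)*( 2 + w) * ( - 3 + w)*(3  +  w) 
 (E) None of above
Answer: D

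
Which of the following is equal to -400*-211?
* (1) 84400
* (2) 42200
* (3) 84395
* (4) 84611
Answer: 1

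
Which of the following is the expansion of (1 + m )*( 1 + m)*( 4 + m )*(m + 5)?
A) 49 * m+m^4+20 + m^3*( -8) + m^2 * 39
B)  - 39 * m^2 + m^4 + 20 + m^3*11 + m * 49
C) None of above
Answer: C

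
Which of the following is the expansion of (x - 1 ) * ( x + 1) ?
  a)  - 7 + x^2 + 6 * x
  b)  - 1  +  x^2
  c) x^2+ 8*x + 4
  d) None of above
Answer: b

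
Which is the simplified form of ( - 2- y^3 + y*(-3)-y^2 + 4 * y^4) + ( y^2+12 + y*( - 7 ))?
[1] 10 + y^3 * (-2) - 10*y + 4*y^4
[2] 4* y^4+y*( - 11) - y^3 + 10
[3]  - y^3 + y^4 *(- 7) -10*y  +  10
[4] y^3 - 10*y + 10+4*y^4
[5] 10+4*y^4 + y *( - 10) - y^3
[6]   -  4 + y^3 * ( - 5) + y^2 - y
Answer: 5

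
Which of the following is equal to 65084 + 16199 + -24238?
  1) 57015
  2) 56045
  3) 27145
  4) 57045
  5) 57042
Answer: 4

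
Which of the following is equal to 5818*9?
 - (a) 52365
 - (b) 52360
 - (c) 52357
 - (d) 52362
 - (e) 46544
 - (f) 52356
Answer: d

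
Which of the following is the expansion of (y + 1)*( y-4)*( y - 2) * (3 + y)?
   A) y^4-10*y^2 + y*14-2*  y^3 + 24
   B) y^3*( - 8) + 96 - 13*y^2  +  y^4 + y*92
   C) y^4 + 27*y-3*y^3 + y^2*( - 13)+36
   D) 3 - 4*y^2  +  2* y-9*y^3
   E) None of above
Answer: E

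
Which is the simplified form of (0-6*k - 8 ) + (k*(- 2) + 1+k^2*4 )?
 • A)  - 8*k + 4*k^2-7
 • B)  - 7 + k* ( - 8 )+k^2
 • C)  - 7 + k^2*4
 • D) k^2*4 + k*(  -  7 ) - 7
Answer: A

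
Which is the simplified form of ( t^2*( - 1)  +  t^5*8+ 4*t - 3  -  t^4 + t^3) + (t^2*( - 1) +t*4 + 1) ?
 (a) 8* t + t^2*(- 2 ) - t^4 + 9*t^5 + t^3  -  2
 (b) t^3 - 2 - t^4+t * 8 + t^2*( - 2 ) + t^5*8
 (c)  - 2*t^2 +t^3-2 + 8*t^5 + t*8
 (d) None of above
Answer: b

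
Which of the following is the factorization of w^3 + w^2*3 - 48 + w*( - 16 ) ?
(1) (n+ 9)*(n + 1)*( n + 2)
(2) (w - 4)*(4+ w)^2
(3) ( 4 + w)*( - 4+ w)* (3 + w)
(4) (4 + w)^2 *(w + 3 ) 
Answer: 3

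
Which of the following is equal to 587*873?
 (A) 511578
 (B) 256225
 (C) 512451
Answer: C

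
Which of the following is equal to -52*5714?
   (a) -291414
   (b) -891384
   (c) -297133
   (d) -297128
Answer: d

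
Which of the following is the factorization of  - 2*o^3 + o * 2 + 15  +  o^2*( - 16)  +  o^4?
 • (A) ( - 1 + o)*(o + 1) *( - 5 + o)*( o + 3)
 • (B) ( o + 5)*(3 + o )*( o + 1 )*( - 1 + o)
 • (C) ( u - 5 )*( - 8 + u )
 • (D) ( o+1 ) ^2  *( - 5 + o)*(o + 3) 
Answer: A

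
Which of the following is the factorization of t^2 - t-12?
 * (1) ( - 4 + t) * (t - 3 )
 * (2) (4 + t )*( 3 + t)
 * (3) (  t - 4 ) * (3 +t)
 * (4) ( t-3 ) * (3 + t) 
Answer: 3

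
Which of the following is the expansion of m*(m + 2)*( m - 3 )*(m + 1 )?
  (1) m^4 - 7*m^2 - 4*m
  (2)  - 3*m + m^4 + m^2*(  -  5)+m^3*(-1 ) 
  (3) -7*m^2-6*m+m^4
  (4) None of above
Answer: 3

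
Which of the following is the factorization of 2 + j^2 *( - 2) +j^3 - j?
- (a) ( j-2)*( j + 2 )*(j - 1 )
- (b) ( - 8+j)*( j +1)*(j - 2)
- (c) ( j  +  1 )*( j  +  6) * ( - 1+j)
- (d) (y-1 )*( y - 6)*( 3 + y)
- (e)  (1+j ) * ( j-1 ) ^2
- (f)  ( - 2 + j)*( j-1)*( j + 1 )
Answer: f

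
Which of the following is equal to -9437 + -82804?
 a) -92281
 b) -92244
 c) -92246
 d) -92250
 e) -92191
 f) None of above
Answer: f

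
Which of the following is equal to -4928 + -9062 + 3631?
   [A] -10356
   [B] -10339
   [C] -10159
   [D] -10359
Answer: D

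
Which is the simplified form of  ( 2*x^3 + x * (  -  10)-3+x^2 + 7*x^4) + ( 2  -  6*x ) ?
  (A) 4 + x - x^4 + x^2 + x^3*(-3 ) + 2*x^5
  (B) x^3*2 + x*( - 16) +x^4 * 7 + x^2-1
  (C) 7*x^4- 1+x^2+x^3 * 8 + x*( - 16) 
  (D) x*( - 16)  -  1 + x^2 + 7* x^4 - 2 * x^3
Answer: B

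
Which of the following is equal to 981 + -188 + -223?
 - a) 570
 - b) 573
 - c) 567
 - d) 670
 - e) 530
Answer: a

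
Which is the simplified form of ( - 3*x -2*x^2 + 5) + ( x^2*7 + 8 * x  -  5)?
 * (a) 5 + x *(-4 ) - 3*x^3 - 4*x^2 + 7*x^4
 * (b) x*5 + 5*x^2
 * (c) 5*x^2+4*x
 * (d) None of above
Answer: b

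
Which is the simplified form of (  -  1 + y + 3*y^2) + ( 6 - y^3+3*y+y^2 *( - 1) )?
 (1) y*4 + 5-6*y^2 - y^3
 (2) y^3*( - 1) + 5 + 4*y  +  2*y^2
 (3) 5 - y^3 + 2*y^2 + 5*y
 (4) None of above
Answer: 2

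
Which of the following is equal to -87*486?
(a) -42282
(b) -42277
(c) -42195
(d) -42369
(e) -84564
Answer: a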